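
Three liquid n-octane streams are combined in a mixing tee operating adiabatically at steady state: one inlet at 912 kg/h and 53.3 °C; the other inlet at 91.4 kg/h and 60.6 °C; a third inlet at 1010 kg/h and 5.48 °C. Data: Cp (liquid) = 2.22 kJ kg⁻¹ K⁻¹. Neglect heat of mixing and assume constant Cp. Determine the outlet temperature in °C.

Energy balance with Q = 0: Σ ṁᵢCp,ᵢ(T_out − Tᵢ) = 0
Σ ṁᵢCp,ᵢTᵢ = 912×2.22×53.3 + 91.4×2.22×60.6 + 1010×2.22×5.48 = 132500
Σ ṁᵢCp,ᵢ = 912×2.22 + 91.4×2.22 + 1010×2.22 = 4469.7
T_out = 132500 / 4469.7 = 29.643 °C

T_out = 29.6 °C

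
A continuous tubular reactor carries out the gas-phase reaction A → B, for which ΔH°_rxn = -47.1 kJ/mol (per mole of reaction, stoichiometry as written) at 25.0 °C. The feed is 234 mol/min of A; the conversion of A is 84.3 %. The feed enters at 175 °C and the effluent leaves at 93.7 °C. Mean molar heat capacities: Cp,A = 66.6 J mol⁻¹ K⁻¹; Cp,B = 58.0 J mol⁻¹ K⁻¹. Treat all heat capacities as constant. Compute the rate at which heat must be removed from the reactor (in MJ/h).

Q_out = 640 MJ/h

Extent of reaction ξ = 0.843 × 234 = 197.26 mol/min
Reaction term: ξ·ΔH°_rxn = 197.26 × -47.1 = -9291 kJ/min
Sensible, feed 175→25 °C: -2337.7 kJ/min
Outlet flows (mol/min): A 36.738, B 197.26
Sensible, products 25→93.7 °C: 954.1 kJ/min
Q = ΔH = -10675 kJ/min = -177.91 kW
Heat removed = 640.48 MJ/h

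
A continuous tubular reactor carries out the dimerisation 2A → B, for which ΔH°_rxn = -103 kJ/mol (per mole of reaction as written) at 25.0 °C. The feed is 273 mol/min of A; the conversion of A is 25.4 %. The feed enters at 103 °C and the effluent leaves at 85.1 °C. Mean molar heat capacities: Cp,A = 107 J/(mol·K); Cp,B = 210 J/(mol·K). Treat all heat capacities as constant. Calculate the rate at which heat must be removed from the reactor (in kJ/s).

Extent of reaction ξ = 0.254 × 273 / 2 = 34.671 mol/min
Reaction term: ξ·ΔH°_rxn = 34.671 × -103 = -3571.1 kJ/min
Sensible, feed 103→25 °C: -2278.5 kJ/min
Outlet flows (mol/min): A 203.66, B 34.671
Sensible, products 25→85.1 °C: 1747.2 kJ/min
Q = ΔH = -4102.3 kJ/min = -68.372 kW
Heat removed = 68.372 kJ/s

Q_out = 68.4 kJ/s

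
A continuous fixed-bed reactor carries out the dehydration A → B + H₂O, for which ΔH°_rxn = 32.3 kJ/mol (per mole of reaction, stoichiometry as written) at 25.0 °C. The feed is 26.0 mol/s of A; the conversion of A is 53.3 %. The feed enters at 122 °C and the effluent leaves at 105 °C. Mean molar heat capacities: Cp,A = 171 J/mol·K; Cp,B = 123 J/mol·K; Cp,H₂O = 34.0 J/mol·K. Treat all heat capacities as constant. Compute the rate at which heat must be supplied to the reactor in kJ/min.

Extent of reaction ξ = 0.533 × 26.0 = 13.858 mol/s
Reaction term: ξ·ΔH°_rxn = 13.858 × 32.3 = 447.61 kJ/s
Sensible, feed 122→25 °C: -431.26 kJ/s
Outlet flows (mol/s): A 12.142, B 13.858, H₂O 13.858
Sensible, products 25→105 °C: 340.16 kJ/s
Q = ΔH = 356.51 kJ/s = 356.51 kW
Heat supplied = 21391 kJ/min

Q_in = 21400 kJ/min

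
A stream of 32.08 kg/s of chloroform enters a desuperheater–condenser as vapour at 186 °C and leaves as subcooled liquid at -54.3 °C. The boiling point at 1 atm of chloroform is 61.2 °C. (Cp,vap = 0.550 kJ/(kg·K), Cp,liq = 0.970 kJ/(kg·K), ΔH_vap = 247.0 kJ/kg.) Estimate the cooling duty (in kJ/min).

Q_c = 823000 kJ/min

vapour 186→61.2 °C: -68.64 kJ/kg
condensation at 61.2 °C: -247 kJ/kg
liquid 61.2→-54.3 °C: -112.03 kJ/kg
Δh = -68.64 + -247 + -112.03 = -427.68 kJ/kg
Q = ṁ·Δh = 32.08 kg/s × -427.68 kJ/kg = -13720 kJ/s
|Q| = 13720 kW = 823190 kJ/min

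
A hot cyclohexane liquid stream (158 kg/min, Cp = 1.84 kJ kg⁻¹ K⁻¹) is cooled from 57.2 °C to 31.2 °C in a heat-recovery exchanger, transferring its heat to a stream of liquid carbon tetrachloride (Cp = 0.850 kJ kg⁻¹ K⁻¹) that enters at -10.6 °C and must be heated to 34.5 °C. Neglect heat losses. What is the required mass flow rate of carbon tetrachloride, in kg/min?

ṁ_c = 197 kg/min

Heat released by hot stream: Q = 158 × 1.84 × (57.2 − 31.2) = 7558.7 kJ/min
Energy balance on cold side (adiabatic exchanger): Q = ṁ_c·Cp_c·(T_c,out − T_c,in)
ṁ_c = 7558.7 / [0.850 × (34.5 − -10.6)] = 197.18 kg/min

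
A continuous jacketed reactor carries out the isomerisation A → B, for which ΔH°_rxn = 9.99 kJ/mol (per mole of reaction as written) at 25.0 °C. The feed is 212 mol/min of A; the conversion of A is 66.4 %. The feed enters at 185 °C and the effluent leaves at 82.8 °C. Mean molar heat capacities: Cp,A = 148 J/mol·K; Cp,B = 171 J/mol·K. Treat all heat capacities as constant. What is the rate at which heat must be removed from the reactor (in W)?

Extent of reaction ξ = 0.664 × 212 = 140.77 mol/min
Reaction term: ξ·ΔH°_rxn = 140.77 × 9.99 = 1406.3 kJ/min
Sensible, feed 185→25 °C: -5020.2 kJ/min
Outlet flows (mol/min): A 71.232, B 140.77
Sensible, products 25→82.8 °C: 2000.7 kJ/min
Q = ΔH = -1613.2 kJ/min = -26.887 kW
Heat removed = 26887 W

Q_out = 26900 W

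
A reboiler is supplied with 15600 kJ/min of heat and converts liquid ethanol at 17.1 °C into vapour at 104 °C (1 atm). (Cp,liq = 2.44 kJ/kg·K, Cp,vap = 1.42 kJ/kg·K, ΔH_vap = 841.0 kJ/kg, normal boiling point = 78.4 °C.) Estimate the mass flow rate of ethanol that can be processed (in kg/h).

ṁ = 911 kg/h

Δh = 2.44×(78.4−17.1) + 841.0 + 1.42×(104−78.4) = 1026.9 kJ/kg
Q = 15600 kJ/min = 260 kJ/s = 936000 kJ/h
ṁ = Q/Δh = 936000 / 1026.9 = 911.46 kg/h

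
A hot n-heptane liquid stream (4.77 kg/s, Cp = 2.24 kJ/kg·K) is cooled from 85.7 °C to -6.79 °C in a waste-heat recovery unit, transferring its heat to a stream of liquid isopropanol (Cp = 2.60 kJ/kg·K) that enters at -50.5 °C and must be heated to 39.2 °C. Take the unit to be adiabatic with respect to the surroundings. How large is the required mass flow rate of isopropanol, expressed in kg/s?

Heat released by hot stream: Q = 4.77 × 2.24 × (85.7 − -6.79) = 988.24 kJ/s
Energy balance on cold side (adiabatic exchanger): Q = ṁ_c·Cp_c·(T_c,out − T_c,in)
ṁ_c = 988.24 / [2.60 × (39.2 − -50.5)] = 4.2374 kg/s

ṁ_c = 4.24 kg/s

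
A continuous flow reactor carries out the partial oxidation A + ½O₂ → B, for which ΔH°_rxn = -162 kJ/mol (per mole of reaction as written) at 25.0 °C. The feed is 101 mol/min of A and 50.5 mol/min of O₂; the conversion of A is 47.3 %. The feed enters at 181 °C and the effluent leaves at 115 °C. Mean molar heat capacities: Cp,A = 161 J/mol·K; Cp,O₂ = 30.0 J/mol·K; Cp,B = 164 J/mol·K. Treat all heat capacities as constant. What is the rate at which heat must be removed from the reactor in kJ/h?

Q_out = 538000 kJ/h

Extent of reaction ξ = 0.473 × 101 = 47.773 mol/min
Reaction term: ξ·ΔH°_rxn = 47.773 × -162 = -7739.2 kJ/min
Sensible, feed 181→25 °C: -2773.1 kJ/min
Outlet flows (mol/min): A 53.227, O₂ 26.614, B 47.773
Sensible, products 25→115 °C: 1548.2 kJ/min
Q = ΔH = -8964 kJ/min = -149.4 kW
Heat removed = 537840 kJ/h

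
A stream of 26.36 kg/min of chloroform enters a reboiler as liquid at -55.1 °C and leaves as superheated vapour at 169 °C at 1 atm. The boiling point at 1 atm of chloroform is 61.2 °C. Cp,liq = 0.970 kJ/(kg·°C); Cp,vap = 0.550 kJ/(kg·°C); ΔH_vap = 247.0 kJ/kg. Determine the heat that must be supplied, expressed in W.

liquid -55.1→61.2 °C: 112.81 kJ/kg
vaporisation at 61.2 °C: 247 kJ/kg
vapour 61.2→169 °C: 59.29 kJ/kg
Δh = 112.81 + 247 + 59.29 = 419.1 kJ/kg
Q = ṁ·Δh = 26.36 kg/min × 419.1 kJ/kg = 11048 kJ/min
|Q| = 184.13 kW = 184130 W

Q = 184000 W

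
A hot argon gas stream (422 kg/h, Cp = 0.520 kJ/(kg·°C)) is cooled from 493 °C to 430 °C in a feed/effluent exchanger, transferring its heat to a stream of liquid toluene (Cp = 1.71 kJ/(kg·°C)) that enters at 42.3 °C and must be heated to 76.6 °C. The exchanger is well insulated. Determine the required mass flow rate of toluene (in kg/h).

ṁ_c = 236 kg/h

Heat released by hot stream: Q = 422 × 0.520 × (493 − 430) = 13825 kJ/h
Energy balance on cold side (adiabatic exchanger): Q = ṁ_c·Cp_c·(T_c,out − T_c,in)
ṁ_c = 13825 / [1.71 × (76.6 − 42.3)] = 235.7 kg/h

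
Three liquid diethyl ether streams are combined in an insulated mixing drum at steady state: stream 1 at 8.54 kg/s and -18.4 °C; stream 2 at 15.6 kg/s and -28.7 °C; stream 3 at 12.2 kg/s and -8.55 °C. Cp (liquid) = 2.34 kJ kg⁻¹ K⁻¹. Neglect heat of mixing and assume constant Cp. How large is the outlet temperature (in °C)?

Adiabatic, steady state ⇒ Σ ṁᵢCp,ᵢ(T_out − Tᵢ) = 0
Σ ṁᵢCp,ᵢTᵢ = 8.54×2.34×-18.4 + 15.6×2.34×-28.7 + 12.2×2.34×-8.55 = -1659.4
Σ ṁᵢCp,ᵢ = 8.54×2.34 + 15.6×2.34 + 12.2×2.34 = 85.036
T_out = -1659.4 / 85.036 = -19.515 °C

T_out = -19.5 °C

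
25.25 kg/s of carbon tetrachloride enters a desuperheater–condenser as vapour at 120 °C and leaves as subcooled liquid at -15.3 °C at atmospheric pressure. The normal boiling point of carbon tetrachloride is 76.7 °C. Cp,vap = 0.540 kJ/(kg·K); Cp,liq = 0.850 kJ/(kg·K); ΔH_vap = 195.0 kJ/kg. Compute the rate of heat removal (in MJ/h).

vapour 120→76.7 °C: -23.382 kJ/kg
condensation at 76.7 °C: -195 kJ/kg
liquid 76.7→-15.3 °C: -78.2 kJ/kg
Δh = -23.382 + -195 + -78.2 = -296.58 kJ/kg
Q = ṁ·Δh = 25.25 kg/s × -296.58 kJ/kg = -7488.7 kJ/s
|Q| = 7488.7 kW = 26959 MJ/h

Q_c = 27000 MJ/h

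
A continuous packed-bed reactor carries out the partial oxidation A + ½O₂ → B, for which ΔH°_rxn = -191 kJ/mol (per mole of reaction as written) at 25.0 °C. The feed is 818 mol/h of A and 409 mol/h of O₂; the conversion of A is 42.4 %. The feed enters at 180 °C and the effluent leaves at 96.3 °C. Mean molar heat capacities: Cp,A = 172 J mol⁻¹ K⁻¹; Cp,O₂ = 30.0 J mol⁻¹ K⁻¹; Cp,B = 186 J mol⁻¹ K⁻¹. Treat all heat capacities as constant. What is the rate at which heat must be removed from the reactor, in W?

Q_out = 22000 W

Extent of reaction ξ = 0.424 × 818 = 346.83 mol/h
Reaction term: ξ·ΔH°_rxn = 346.83 × -191 = -66245 kJ/h
Sensible, feed 180→25 °C: -23710 kJ/h
Outlet flows (mol/h): A 471.17, O₂ 235.58, B 346.83
Sensible, products 25→96.3 °C: 10882 kJ/h
Q = ΔH = -79073 kJ/h = -21.965 kW
Heat removed = 21965 W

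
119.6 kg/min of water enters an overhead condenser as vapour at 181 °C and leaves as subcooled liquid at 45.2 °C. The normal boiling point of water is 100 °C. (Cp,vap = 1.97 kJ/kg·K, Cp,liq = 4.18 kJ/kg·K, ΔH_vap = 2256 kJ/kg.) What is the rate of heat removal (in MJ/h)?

vapour 181→100 °C: -159.57 kJ/kg
condensation at 100 °C: -2256 kJ/kg
liquid 100→45.2 °C: -229.06 kJ/kg
Δh = -159.57 + -2256 + -229.06 = -2644.6 kJ/kg
Q = ṁ·Δh = 119.6 kg/min × -2644.6 kJ/kg = -316300 kJ/min
|Q| = 5271.6 kW = 18978 MJ/h

Q_c = 19000 MJ/h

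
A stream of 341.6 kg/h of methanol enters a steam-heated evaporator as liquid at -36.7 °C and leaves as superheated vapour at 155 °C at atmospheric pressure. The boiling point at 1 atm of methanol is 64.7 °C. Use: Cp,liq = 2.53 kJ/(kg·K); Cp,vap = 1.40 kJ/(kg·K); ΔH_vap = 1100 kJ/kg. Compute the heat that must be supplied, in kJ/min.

liquid -36.7→64.7 °C: 256.54 kJ/kg
vaporisation at 64.7 °C: 1100 kJ/kg
vapour 64.7→155 °C: 126.42 kJ/kg
Δh = 256.54 + 1100 + 126.42 = 1483 kJ/kg
Q = ṁ·Δh = 341.6 kg/h × 1483 kJ/kg = 506580 kJ/h
|Q| = 140.72 kW = 8443 kJ/min

Q = 8440 kJ/min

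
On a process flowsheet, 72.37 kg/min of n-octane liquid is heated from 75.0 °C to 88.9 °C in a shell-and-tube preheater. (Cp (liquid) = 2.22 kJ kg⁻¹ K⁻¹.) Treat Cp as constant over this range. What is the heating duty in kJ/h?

Q = ṁ·Cp·ΔT = 72.37 × 2.22 × (88.9 − 75.0) = 2233.2 kJ/min
Converting: 2233.2 / 60 s = 37.22 kW
Heating duty = 133990 kJ/h

Q = 134000 kJ/h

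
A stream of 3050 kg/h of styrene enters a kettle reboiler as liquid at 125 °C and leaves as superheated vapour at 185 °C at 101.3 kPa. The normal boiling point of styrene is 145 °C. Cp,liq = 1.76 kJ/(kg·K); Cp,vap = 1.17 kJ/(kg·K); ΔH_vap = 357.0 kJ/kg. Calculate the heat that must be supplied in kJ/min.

Q = 22300 kJ/min

liquid 125→145 °C: 35.2 kJ/kg
vaporisation at 145 °C: 357 kJ/kg
vapour 145→185 °C: 46.8 kJ/kg
Δh = 35.2 + 357 + 46.8 = 439 kJ/kg
Q = ṁ·Δh = 3050 kg/h × 439 kJ/kg = 1.339e+06 kJ/h
|Q| = 371.93 kW = 22316 kJ/min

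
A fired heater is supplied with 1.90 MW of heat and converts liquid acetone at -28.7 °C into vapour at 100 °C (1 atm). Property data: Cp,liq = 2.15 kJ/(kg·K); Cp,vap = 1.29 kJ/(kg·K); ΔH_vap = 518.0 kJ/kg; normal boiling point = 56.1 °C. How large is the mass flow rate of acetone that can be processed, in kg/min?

ṁ = 151 kg/min

Δh = 2.15×(56.1−-28.7) + 518.0 + 1.29×(100−56.1) = 756.95 kJ/kg
Q = 1.90 MW = 1900 kJ/s = 114000 kJ/min
ṁ = Q/Δh = 114000 / 756.95 = 150.6 kg/min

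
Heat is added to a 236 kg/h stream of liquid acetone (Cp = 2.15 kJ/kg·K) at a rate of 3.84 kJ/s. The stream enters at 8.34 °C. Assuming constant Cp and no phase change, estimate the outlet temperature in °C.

T_out = 35.6 °C

Q = 3.84 kJ/s = 13824 kJ/h
ΔT = Q/(ṁ·Cp) = 13824/(236×2.15) = 27.245 K
T_out = 8.34 + 27.245 = 35.585 °C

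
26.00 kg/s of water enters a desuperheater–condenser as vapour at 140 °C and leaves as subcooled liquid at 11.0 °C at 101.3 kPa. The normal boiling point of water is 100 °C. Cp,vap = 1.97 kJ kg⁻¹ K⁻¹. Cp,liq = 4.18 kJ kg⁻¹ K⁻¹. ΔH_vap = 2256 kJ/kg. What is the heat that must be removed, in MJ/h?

vapour 140→100 °C: -78.8 kJ/kg
condensation at 100 °C: -2256 kJ/kg
liquid 100→11.0 °C: -372.02 kJ/kg
Δh = -78.8 + -2256 + -372.02 = -2706.8 kJ/kg
Q = ṁ·Δh = 26.00 kg/s × -2706.8 kJ/kg = -70377 kJ/s
|Q| = 70377 kW = 253360 MJ/h

Q_c = 253000 MJ/h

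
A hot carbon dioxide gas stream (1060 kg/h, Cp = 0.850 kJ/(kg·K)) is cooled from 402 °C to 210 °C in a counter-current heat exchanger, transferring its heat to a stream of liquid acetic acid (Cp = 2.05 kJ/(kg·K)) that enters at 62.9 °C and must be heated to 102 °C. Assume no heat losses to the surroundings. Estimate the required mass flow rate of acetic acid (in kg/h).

ṁ_c = 2160 kg/h

Heat released by hot stream: Q = 1060 × 0.850 × (402 − 210) = 172990 kJ/h
Energy balance on cold side (adiabatic exchanger): Q = ṁ_c·Cp_c·(T_c,out − T_c,in)
ṁ_c = 172990 / [2.05 × (102 − 62.9)] = 2158.2 kg/h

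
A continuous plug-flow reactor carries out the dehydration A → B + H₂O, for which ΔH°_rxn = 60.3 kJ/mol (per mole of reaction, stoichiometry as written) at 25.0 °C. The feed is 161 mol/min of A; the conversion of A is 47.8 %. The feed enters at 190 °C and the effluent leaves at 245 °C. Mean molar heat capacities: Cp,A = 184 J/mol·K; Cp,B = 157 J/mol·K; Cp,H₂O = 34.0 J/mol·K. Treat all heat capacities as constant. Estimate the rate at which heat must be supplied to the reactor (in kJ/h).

Q_in = 383000 kJ/h

Extent of reaction ξ = 0.478 × 161 = 76.958 mol/min
Reaction term: ξ·ΔH°_rxn = 76.958 × 60.3 = 4640.6 kJ/min
Sensible, feed 190→25 °C: -4888 kJ/min
Outlet flows (mol/min): A 84.042, B 76.958, H₂O 76.958
Sensible, products 25→245 °C: 6635.8 kJ/min
Q = ΔH = 6388.4 kJ/min = 106.47 kW
Heat supplied = 383300 kJ/h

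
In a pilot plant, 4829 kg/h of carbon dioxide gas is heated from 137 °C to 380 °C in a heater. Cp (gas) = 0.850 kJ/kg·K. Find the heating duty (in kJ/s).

Q = 277 kJ/s

Q = ṁ·Cp·ΔT = 4829 × 0.850 × (380 − 137) = 997430 kJ/h
Converting: 997430 / 3600 s = 277.06 kW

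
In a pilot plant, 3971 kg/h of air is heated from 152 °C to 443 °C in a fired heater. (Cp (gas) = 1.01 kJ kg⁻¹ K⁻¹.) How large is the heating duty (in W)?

Q = 324000 W

Q = ṁ·Cp·ΔT = 3971 × 1.01 × (443 − 152) = 1.1671e+06 kJ/h
Converting: 1.1671e+06 / 3600 s = 324.2 kW
Heating duty = 324200 W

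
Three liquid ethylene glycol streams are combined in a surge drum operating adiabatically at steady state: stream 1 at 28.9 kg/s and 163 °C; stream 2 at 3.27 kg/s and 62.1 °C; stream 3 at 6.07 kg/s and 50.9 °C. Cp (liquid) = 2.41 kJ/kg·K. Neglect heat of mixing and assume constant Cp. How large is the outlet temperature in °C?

Energy balance with Q = 0: Σ ṁᵢCp,ᵢ(T_out − Tᵢ) = 0
Σ ṁᵢCp,ᵢTᵢ = 28.9×2.41×163 + 3.27×2.41×62.1 + 6.07×2.41×50.9 = 12587
Σ ṁᵢCp,ᵢ = 28.9×2.41 + 3.27×2.41 + 6.07×2.41 = 92.158
T_out = 12587 / 92.158 = 136.58 °C

T_out = 137 °C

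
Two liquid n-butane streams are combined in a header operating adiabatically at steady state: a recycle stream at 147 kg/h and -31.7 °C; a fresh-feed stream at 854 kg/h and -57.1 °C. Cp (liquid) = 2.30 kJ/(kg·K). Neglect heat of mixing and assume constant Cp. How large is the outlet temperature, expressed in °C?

T_out = -53.4 °C

Energy balance with Q = 0: Σ ṁᵢCp,ᵢ(T_out − Tᵢ) = 0
T_out = Σ ṁᵢCp,ᵢTᵢ / Σ ṁᵢCp,ᵢ
      = -122870 / 2302.3 = -53.37 °C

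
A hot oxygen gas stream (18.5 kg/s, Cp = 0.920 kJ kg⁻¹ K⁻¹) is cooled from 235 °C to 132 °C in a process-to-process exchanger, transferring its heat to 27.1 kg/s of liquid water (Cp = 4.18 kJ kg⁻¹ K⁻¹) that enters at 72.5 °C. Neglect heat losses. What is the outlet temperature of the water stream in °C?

T_c,out = 88.0 °C

Heat released by hot stream: Q = 18.5 × 0.920 × (235 − 132) = 1753.1 kJ/s
Energy balance on cold side (adiabatic exchanger): Q = ṁ_c·Cp_c·(T_c,out − T_c,in)
T_c,out = 72.5 + 1753.1/(27.1 × 4.18) = 87.976 °C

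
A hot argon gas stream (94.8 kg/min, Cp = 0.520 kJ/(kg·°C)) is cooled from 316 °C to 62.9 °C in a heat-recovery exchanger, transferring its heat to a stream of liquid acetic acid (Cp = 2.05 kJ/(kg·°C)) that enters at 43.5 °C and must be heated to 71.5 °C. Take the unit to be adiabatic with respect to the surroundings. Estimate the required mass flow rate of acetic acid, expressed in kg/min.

ṁ_c = 217 kg/min

Heat released by hot stream: Q = 94.8 × 0.520 × (316 − 62.9) = 12477 kJ/min
Energy balance on cold side (adiabatic exchanger): Q = ṁ_c·Cp_c·(T_c,out − T_c,in)
ṁ_c = 12477 / [2.05 × (71.5 − 43.5)] = 217.37 kg/min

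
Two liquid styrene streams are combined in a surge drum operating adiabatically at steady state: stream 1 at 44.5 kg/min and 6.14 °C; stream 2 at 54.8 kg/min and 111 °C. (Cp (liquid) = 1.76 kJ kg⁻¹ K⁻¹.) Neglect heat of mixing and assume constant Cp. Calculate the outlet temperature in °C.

No heat crosses the boundary, so H_out = H_in.
T_out = Σ ṁᵢCp,ᵢTᵢ / Σ ṁᵢCp,ᵢ
      = 11187 / 174.77 = 64.008 °C

T_out = 64.0 °C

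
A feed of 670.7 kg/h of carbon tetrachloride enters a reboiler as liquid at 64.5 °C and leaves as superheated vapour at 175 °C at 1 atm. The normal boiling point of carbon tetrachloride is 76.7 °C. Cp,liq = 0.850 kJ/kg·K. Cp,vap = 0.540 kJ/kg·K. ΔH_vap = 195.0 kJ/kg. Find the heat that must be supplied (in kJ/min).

Q = 2890 kJ/min

liquid 64.5→76.7 °C: 10.37 kJ/kg
vaporisation at 76.7 °C: 195 kJ/kg
vapour 76.7→175 °C: 53.082 kJ/kg
Δh = 10.37 + 195 + 53.082 = 258.45 kJ/kg
Q = ṁ·Δh = 670.7 kg/h × 258.45 kJ/kg = 173340 kJ/h
|Q| = 48.151 kW = 2889.1 kJ/min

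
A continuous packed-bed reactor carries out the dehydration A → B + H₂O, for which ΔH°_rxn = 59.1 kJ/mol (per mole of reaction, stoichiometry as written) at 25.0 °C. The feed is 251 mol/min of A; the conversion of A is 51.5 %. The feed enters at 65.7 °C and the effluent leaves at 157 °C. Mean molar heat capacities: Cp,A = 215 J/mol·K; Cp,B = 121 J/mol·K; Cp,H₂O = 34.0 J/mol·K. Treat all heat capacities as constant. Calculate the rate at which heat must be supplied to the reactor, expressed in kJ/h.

Extent of reaction ξ = 0.515 × 251 = 129.27 mol/min
Reaction term: ξ·ΔH°_rxn = 129.27 × 59.1 = 7639.6 kJ/min
Sensible, feed 65.7→25 °C: -2196.4 kJ/min
Outlet flows (mol/min): A 121.73, B 129.27, H₂O 129.27
Sensible, products 25→157 °C: 6099.6 kJ/min
Q = ΔH = 11543 kJ/min = 192.38 kW
Heat supplied = 692570 kJ/h

Q_in = 693000 kJ/h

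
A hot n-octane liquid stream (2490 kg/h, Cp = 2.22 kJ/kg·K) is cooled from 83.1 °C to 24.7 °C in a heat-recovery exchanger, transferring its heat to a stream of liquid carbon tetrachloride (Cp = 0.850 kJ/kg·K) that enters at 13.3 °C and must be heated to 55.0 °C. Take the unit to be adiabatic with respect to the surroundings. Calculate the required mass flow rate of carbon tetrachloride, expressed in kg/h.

ṁ_c = 9110 kg/h

Heat released by hot stream: Q = 2490 × 2.22 × (83.1 − 24.7) = 322820 kJ/h
Energy balance on cold side (adiabatic exchanger): Q = ṁ_c·Cp_c·(T_c,out − T_c,in)
ṁ_c = 322820 / [0.850 × (55.0 − 13.3)] = 9107.7 kg/h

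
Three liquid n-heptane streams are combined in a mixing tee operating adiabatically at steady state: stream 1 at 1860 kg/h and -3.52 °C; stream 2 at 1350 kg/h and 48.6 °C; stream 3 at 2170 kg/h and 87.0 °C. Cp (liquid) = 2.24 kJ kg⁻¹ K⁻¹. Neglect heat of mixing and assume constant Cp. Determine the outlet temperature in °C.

T_out = 46.1 °C

No heat crosses the boundary, so H_out = H_in.
Σ ṁᵢCp,ᵢTᵢ = 1860×2.24×-3.52 + 1350×2.24×48.6 + 2170×2.24×87.0 = 555190
Σ ṁᵢCp,ᵢ = 1860×2.24 + 1350×2.24 + 2170×2.24 = 12051
T_out = 555190 / 12051 = 46.069 °C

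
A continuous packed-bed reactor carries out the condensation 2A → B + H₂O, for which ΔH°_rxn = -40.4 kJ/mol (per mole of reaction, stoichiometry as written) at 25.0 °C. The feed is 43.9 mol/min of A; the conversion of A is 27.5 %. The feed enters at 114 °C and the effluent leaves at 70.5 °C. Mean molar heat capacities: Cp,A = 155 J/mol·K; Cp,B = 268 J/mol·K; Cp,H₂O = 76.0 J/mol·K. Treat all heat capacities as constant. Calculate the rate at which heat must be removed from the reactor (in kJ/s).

Extent of reaction ξ = 0.275 × 43.9 / 2 = 6.0362 mol/min
Reaction term: ξ·ΔH°_rxn = 6.0362 × -40.4 = -243.86 kJ/min
Sensible, feed 114→25 °C: -605.6 kJ/min
Outlet flows (mol/min): A 31.828, B 6.0362, H₂O 6.0362
Sensible, products 25→70.5 °C: 318.94 kJ/min
Q = ΔH = -530.52 kJ/min = -8.842 kW
Heat removed = 8.842 kJ/s

Q_out = 8.84 kJ/s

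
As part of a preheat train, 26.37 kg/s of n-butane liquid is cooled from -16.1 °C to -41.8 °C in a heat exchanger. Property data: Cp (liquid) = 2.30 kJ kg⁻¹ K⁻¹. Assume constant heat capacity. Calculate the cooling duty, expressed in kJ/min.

Q_c = 93500 kJ/min

Q = ṁ·Cp·ΔT = 26.37 × 2.30 × (-41.8 − -16.1) = -1558.7 kJ/s
Cooling duty = 93524 kJ/min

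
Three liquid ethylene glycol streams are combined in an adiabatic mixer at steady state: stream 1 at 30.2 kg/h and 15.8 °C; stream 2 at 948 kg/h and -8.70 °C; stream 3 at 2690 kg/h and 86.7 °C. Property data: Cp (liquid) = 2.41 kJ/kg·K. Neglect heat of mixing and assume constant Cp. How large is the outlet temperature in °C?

T_out = 61.5 °C

Energy balance with Q = 0: Σ ṁᵢCp,ᵢ(T_out − Tᵢ) = 0
T_out = Σ ṁᵢCp,ᵢTᵢ / Σ ṁᵢCp,ᵢ
      = 543340 / 8840.4 = 61.461 °C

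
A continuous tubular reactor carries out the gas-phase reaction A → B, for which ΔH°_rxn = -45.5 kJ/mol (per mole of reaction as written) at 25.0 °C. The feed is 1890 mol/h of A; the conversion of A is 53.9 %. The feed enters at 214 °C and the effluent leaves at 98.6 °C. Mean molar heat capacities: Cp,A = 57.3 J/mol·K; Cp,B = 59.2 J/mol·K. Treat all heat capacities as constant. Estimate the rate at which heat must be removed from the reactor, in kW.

Extent of reaction ξ = 0.539 × 1890 = 1018.7 mol/h
Reaction term: ξ·ΔH°_rxn = 1018.7 × -45.5 = -46351 kJ/h
Sensible, feed 214→25 °C: -20468 kJ/h
Outlet flows (mol/h): A 871.29, B 1018.7
Sensible, products 25→98.6 °C: 8113.1 kJ/h
Q = ΔH = -58706 kJ/h = -16.307 kW
Heat removed = 16.307 kW

Q_out = 16.3 kW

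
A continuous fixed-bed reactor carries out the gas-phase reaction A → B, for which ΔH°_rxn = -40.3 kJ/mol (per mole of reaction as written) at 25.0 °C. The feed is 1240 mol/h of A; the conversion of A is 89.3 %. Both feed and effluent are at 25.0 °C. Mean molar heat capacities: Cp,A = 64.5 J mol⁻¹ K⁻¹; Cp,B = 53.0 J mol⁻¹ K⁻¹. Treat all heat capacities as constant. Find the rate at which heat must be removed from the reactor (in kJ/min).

Extent of reaction ξ = 0.893 × 1240 = 1107.3 mol/h
Reaction term: ξ·ΔH°_rxn = 1107.3 × -40.3 = -44625 kJ/h
Q = ΔH = -44625 kJ/h = -12.396 kW
Heat removed = 743.75 kJ/min

Q_out = 744 kJ/min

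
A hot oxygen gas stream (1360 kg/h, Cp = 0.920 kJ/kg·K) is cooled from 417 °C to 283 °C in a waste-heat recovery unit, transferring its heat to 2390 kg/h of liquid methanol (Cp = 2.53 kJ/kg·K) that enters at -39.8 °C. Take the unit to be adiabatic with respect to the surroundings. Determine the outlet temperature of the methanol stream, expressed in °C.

T_c,out = -12.1 °C

Heat released by hot stream: Q = 1360 × 0.920 × (417 − 283) = 167660 kJ/h
Energy balance on cold side (adiabatic exchanger): Q = ṁ_c·Cp_c·(T_c,out − T_c,in)
T_c,out = -39.8 + 167660/(2390 × 2.53) = -12.072 °C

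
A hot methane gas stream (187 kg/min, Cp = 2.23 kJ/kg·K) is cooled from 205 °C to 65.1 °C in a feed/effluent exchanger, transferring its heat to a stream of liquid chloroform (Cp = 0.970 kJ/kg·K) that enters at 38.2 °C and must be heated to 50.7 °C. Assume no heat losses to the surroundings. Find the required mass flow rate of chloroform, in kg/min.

ṁ_c = 4810 kg/min

Heat released by hot stream: Q = 187 × 2.23 × (205 − 65.1) = 58340 kJ/min
Energy balance on cold side (adiabatic exchanger): Q = ṁ_c·Cp_c·(T_c,out − T_c,in)
ṁ_c = 58340 / [0.970 × (50.7 − 38.2)] = 4811.5 kg/min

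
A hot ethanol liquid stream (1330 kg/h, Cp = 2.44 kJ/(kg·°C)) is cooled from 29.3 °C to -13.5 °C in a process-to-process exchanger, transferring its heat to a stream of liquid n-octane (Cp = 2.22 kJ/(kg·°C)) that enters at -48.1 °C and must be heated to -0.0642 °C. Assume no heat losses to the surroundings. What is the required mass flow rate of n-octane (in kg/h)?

Heat released by hot stream: Q = 1330 × 2.44 × (29.3 − -13.5) = 138890 kJ/h
Energy balance on cold side (adiabatic exchanger): Q = ṁ_c·Cp_c·(T_c,out − T_c,in)
ṁ_c = 138890 / [2.22 × (-0.0642 − -48.1)] = 1302.5 kg/h

ṁ_c = 1300 kg/h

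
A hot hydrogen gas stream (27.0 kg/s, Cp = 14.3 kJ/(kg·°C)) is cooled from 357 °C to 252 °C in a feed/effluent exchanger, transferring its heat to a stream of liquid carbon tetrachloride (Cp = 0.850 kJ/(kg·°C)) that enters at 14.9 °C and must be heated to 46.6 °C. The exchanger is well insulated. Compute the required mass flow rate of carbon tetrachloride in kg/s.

Heat released by hot stream: Q = 27.0 × 14.3 × (357 − 252) = 40540 kJ/s
Energy balance on cold side (adiabatic exchanger): Q = ṁ_c·Cp_c·(T_c,out − T_c,in)
ṁ_c = 40540 / [0.850 × (46.6 − 14.9)] = 1504.6 kg/s

ṁ_c = 1500 kg/s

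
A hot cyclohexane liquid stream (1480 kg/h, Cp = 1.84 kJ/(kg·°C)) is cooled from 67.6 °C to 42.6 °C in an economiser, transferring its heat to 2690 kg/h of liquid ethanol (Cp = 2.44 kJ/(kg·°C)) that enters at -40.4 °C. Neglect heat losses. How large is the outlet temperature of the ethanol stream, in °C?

Heat released by hot stream: Q = 1480 × 1.84 × (67.6 − 42.6) = 68080 kJ/h
Energy balance on cold side (adiabatic exchanger): Q = ṁ_c·Cp_c·(T_c,out − T_c,in)
T_c,out = -40.4 + 68080/(2690 × 2.44) = -30.028 °C

T_c,out = -30.0 °C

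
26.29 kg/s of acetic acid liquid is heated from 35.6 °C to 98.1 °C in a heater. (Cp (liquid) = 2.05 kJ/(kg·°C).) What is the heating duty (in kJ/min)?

Q = ṁ·Cp·ΔT = 26.29 × 2.05 × (98.1 − 35.6) = 3368.4 kJ/s
Heating duty = 202100 kJ/min

Q = 202000 kJ/min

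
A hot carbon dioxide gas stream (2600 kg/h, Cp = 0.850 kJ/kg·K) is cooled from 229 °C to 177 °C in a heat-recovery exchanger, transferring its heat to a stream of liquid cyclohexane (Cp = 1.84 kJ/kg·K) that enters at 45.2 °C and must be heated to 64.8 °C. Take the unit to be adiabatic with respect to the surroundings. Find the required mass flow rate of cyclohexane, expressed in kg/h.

Heat released by hot stream: Q = 2600 × 0.850 × (229 − 177) = 114920 kJ/h
Energy balance on cold side (adiabatic exchanger): Q = ṁ_c·Cp_c·(T_c,out − T_c,in)
ṁ_c = 114920 / [1.84 × (64.8 − 45.2)] = 3186.6 kg/h

ṁ_c = 3190 kg/h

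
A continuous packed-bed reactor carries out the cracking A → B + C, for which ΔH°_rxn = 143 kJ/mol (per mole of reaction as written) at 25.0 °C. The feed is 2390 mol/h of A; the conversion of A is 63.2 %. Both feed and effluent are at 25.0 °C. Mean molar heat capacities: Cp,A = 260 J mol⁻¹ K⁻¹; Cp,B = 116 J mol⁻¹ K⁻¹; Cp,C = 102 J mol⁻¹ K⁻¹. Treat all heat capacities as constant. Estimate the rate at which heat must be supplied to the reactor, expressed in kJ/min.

Q_in = 3600 kJ/min

Extent of reaction ξ = 0.632 × 2390 = 1510.5 mol/h
Reaction term: ξ·ΔH°_rxn = 1510.5 × 143 = 216000 kJ/h
Q = ΔH = 216000 kJ/h = 60 kW
Heat supplied = 3600 kJ/min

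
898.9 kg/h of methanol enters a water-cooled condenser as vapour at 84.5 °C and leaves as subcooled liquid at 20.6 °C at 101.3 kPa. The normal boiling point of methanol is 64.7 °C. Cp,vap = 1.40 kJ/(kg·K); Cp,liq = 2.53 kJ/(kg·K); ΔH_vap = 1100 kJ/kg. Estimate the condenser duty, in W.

Q_c = 309000 W

vapour 84.5→64.7 °C: -27.72 kJ/kg
condensation at 64.7 °C: -1100 kJ/kg
liquid 64.7→20.6 °C: -111.57 kJ/kg
Δh = -27.72 + -1100 + -111.57 = -1239.3 kJ/kg
Q = ṁ·Δh = 898.9 kg/h × -1239.3 kJ/kg = -1.114e+06 kJ/h
|Q| = 309.44 kW = 309440 W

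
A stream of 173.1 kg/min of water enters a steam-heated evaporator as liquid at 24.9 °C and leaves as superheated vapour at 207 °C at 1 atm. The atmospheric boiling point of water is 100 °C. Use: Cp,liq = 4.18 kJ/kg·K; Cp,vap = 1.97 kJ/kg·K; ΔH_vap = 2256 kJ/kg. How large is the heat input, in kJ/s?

liquid 24.9→100 °C: 313.92 kJ/kg
vaporisation at 100 °C: 2256 kJ/kg
vapour 100→207 °C: 210.79 kJ/kg
Δh = 313.92 + 2256 + 210.79 = 2780.7 kJ/kg
Q = ṁ·Δh = 173.1 kg/min × 2780.7 kJ/kg = 481340 kJ/min
|Q| = 8022.3 kW

Q = 8020 kJ/s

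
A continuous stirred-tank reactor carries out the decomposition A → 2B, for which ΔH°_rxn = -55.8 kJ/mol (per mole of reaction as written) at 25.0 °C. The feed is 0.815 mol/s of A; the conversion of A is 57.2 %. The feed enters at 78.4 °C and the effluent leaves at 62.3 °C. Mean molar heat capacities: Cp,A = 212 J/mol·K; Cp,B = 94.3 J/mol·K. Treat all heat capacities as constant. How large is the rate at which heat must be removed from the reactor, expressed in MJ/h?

Extent of reaction ξ = 0.572 × 0.815 = 0.46618 mol/s
Reaction term: ξ·ΔH°_rxn = 0.46618 × -55.8 = -26.013 kJ/s
Sensible, feed 78.4→25 °C: -9.2265 kJ/s
Outlet flows (mol/s): A 0.34882, B 0.93236
Sensible, products 25→62.3 °C: 6.0378 kJ/s
Q = ΔH = -29.201 kJ/s = -29.201 kW
Heat removed = 105.13 MJ/h

Q_out = 105 MJ/h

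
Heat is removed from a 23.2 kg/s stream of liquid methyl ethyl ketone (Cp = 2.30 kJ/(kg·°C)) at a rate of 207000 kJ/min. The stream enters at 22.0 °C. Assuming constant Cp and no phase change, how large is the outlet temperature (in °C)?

T_out = -42.7 °C

Q = 207000 kJ/min = 3450 kJ/s
ΔT = Q/(ṁ·Cp) = 3450/(23.2×2.30) = 64.655 K
T_out = 22.0 − 64.655 = -42.655 °C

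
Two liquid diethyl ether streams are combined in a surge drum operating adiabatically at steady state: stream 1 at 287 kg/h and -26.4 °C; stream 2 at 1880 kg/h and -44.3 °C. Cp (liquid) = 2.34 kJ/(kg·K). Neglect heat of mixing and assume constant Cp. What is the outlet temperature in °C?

Energy balance with Q = 0: Σ ṁᵢCp,ᵢ(T_out − Tᵢ) = 0
Σ ṁᵢCp,ᵢTᵢ = 287×2.34×-26.4 + 1880×2.34×-44.3 = -212610
Σ ṁᵢCp,ᵢ = 287×2.34 + 1880×2.34 = 5070.8
T_out = -212610 / 5070.8 = -41.929 °C

T_out = -41.9 °C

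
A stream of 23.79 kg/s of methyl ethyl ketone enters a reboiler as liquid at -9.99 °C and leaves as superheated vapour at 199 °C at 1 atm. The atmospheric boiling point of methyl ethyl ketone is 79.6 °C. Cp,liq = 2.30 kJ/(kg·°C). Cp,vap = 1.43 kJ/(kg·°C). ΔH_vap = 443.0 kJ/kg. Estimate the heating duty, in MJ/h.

liquid -9.99→79.6 °C: 206.06 kJ/kg
vaporisation at 79.6 °C: 443 kJ/kg
vapour 79.6→199 °C: 170.74 kJ/kg
Δh = 206.06 + 443 + 170.74 = 819.8 kJ/kg
Q = ṁ·Δh = 23.79 kg/s × 819.8 kJ/kg = 19503 kJ/s
|Q| = 19503 kW = 70211 MJ/h

Q = 70200 MJ/h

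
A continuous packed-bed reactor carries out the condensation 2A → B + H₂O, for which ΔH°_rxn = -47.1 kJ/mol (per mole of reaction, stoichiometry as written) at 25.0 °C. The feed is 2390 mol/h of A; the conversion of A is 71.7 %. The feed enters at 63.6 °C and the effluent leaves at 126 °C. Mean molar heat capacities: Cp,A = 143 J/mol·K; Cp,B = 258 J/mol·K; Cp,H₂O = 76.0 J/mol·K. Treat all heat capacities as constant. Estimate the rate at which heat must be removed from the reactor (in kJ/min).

Extent of reaction ξ = 0.717 × 2390 / 2 = 856.81 mol/h
Reaction term: ξ·ΔH°_rxn = 856.81 × -47.1 = -40356 kJ/h
Sensible, feed 63.6→25 °C: -13192 kJ/h
Outlet flows (mol/h): A 676.37, B 856.81, H₂O 856.81
Sensible, products 25→126 °C: 38673 kJ/h
Q = ΔH = -14876 kJ/h = -4.1321 kW
Heat removed = 247.93 kJ/min

Q_out = 248 kJ/min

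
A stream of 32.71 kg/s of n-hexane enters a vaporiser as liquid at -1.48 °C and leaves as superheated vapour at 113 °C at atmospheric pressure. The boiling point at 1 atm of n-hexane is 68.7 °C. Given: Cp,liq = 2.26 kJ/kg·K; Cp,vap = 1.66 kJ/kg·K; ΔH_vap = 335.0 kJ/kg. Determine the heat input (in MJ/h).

liquid -1.48→68.7 °C: 158.61 kJ/kg
vaporisation at 68.7 °C: 335 kJ/kg
vapour 68.7→113 °C: 73.538 kJ/kg
Δh = 158.61 + 335 + 73.538 = 567.14 kJ/kg
Q = ṁ·Δh = 32.71 kg/s × 567.14 kJ/kg = 18551 kJ/s
|Q| = 18551 kW = 66785 MJ/h

Q = 66800 MJ/h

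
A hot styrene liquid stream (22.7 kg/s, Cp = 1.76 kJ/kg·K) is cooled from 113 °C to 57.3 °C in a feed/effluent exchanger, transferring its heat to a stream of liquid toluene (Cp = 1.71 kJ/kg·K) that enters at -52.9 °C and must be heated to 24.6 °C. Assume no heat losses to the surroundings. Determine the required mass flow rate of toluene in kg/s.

ṁ_c = 16.8 kg/s

Heat released by hot stream: Q = 22.7 × 1.76 × (113 − 57.3) = 2225.3 kJ/s
Energy balance on cold side (adiabatic exchanger): Q = ṁ_c·Cp_c·(T_c,out − T_c,in)
ṁ_c = 2225.3 / [1.71 × (24.6 − -52.9)] = 16.792 kg/s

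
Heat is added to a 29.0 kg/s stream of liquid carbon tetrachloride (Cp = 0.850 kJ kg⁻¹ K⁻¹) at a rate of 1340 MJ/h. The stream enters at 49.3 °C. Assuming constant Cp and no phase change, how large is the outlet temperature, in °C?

T_out = 64.4 °C

Q = 1340 MJ/h = 372.22 kJ/s
ΔT = Q/(ṁ·Cp) = 372.22/(29.0×0.850) = 15.1 K
T_out = 49.3 + 15.1 = 64.4 °C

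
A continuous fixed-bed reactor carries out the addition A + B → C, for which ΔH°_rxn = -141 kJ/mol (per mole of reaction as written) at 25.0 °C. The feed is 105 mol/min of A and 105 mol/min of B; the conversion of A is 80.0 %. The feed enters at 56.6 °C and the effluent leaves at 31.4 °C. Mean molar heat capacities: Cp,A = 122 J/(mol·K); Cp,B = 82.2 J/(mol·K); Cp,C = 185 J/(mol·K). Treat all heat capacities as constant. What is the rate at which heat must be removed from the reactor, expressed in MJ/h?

Extent of reaction ξ = 0.800 × 105 = 84 mol/min
Reaction term: ξ·ΔH°_rxn = 84 × -141 = -11844 kJ/min
Sensible, feed 56.6→25 °C: -677.54 kJ/min
Outlet flows (mol/min): A 21, B 21, C 84
Sensible, products 25→31.4 °C: 126.9 kJ/min
Q = ΔH = -12395 kJ/min = -206.58 kW
Heat removed = 743.68 MJ/h

Q_out = 744 MJ/h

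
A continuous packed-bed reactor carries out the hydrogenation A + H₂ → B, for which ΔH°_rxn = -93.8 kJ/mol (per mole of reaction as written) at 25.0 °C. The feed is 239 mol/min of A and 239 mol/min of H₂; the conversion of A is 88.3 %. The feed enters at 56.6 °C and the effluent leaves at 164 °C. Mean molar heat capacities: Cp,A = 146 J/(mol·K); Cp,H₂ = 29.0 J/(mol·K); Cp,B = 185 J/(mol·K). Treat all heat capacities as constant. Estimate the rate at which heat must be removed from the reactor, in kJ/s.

Extent of reaction ξ = 0.883 × 239 = 211.04 mol/min
Reaction term: ξ·ΔH°_rxn = 211.04 × -93.8 = -19795 kJ/min
Sensible, feed 56.6→25 °C: -1321.7 kJ/min
Outlet flows (mol/min): A 27.963, H₂ 27.963, B 211.04
Sensible, products 25→164 °C: 6107 kJ/min
Q = ΔH = -15010 kJ/min = -250.17 kW
Heat removed = 250.17 kJ/s

Q_out = 250 kJ/s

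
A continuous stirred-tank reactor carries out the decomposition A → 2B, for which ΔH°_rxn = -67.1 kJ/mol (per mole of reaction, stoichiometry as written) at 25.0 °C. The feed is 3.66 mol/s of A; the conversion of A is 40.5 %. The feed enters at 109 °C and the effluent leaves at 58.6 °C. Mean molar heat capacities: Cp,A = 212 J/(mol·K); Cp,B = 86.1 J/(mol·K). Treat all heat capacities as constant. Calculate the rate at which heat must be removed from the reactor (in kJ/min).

Extent of reaction ξ = 0.405 × 3.66 = 1.4823 mol/s
Reaction term: ξ·ΔH°_rxn = 1.4823 × -67.1 = -99.462 kJ/s
Sensible, feed 109→25 °C: -65.177 kJ/s
Outlet flows (mol/s): A 2.1777, B 2.9646
Sensible, products 25→58.6 °C: 24.089 kJ/s
Q = ΔH = -140.55 kJ/s = -140.55 kW
Heat removed = 8433.1 kJ/min

Q_out = 8430 kJ/min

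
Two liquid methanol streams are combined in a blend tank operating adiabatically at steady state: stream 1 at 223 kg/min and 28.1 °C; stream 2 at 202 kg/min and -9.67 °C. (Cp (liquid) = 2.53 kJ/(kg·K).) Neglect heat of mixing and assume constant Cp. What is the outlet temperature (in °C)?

T_out = 10.1 °C

Adiabatic, steady state ⇒ Σ ṁᵢCp,ᵢ(T_out − Tᵢ) = 0
Σ ṁᵢCp,ᵢTᵢ = 223×2.53×28.1 + 202×2.53×-9.67 = 10912
Σ ṁᵢCp,ᵢ = 223×2.53 + 202×2.53 = 1075.2
T_out = 10912 / 1075.2 = 10.148 °C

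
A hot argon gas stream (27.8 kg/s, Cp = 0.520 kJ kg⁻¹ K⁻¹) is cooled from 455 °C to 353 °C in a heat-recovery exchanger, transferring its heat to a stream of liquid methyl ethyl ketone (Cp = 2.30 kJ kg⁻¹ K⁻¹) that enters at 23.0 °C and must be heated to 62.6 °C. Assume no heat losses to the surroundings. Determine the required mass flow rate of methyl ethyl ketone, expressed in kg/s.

Heat released by hot stream: Q = 27.8 × 0.520 × (455 − 353) = 1474.5 kJ/s
Energy balance on cold side (adiabatic exchanger): Q = ṁ_c·Cp_c·(T_c,out − T_c,in)
ṁ_c = 1474.5 / [2.30 × (62.6 − 23.0)] = 16.189 kg/s

ṁ_c = 16.2 kg/s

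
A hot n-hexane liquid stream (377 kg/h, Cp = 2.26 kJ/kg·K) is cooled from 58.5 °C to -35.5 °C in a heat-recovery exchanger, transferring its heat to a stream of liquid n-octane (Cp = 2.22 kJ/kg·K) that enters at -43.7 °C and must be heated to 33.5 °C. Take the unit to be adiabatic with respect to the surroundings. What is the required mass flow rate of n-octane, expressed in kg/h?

ṁ_c = 467 kg/h

Heat released by hot stream: Q = 377 × 2.26 × (58.5 − -35.5) = 80090 kJ/h
Energy balance on cold side (adiabatic exchanger): Q = ṁ_c·Cp_c·(T_c,out − T_c,in)
ṁ_c = 80090 / [2.22 × (33.5 − -43.7)] = 467.31 kg/h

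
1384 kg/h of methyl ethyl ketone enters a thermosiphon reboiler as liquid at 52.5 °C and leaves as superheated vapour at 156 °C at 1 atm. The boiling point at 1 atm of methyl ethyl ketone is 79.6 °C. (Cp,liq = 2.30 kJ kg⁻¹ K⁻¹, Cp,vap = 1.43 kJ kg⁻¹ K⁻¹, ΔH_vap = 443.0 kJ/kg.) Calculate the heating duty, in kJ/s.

liquid 52.5→79.6 °C: 62.33 kJ/kg
vaporisation at 79.6 °C: 443 kJ/kg
vapour 79.6→156 °C: 109.25 kJ/kg
Δh = 62.33 + 443 + 109.25 = 614.58 kJ/kg
Q = ṁ·Δh = 1384 kg/h × 614.58 kJ/kg = 850580 kJ/h
|Q| = 236.27 kW

Q = 236 kJ/s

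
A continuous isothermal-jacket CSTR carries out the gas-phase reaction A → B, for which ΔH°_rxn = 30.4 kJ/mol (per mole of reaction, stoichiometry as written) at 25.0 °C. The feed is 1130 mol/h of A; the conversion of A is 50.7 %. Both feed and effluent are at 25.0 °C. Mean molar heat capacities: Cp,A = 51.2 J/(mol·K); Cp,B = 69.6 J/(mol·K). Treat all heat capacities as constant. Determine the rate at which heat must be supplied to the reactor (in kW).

Extent of reaction ξ = 0.507 × 1130 = 572.91 mol/h
Reaction term: ξ·ΔH°_rxn = 572.91 × 30.4 = 17416 kJ/h
Q = ΔH = 17416 kJ/h = 4.8379 kW
Heat supplied = 4.8379 kW

Q_in = 4.84 kW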